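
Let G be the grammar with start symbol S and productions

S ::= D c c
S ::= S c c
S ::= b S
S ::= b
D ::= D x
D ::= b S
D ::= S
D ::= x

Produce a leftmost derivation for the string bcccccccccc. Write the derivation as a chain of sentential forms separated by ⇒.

S ⇒ Scc   [S ::= S c c]
Scc ⇒ Dcccc   [S ::= D c c]
Dcccc ⇒ Scccc   [D ::= S]
Scccc ⇒ Dcccccc   [S ::= D c c]
Dcccccc ⇒ Scccccc   [D ::= S]
Scccccc ⇒ Scccccccc   [S ::= S c c]
Scccccccc ⇒ Scccccccccc   [S ::= S c c]
Scccccccccc ⇒ bcccccccccc   [S ::= b]

S⇒Scc⇒Dcccc⇒Scccc⇒Dcccccc⇒Scccccc⇒Scccccccc⇒Scccccccccc⇒bcccccccccc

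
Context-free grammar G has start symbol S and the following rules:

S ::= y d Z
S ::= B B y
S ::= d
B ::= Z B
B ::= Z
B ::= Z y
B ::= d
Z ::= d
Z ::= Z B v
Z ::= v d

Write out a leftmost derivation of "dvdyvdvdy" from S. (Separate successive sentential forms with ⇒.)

S ⇒ BBy   [S ::= B B y]
BBy ⇒ ZBy   [B ::= Z]
ZBy ⇒ ZBvBy   [Z ::= Z B v]
ZBvBy ⇒ ZBvBvBy   [Z ::= Z B v]
ZBvBvBy ⇒ dBvBvBy   [Z ::= d]
dBvBvBy ⇒ dZyvBvBy   [B ::= Z y]
dZyvBvBy ⇒ dvdyvBvBy   [Z ::= v d]
dvdyvBvBy ⇒ dvdyvdvBy   [B ::= d]
dvdyvdvBy ⇒ dvdyvdvdy   [B ::= d]

S ⇒ BBy ⇒ ZBy ⇒ ZBvBy ⇒ ZBvBvBy ⇒ dBvBvBy ⇒ dZyvBvBy ⇒ dvdyvBvBy ⇒ dvdyvdvBy ⇒ dvdyvdvdy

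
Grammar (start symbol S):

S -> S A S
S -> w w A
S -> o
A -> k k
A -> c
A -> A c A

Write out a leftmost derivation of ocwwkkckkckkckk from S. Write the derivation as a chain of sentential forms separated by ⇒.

S ⇒ SAS   [S -> S A S]
SAS ⇒ oAS   [S -> o]
oAS ⇒ ocS   [A -> c]
ocS ⇒ ocwwA   [S -> w w A]
ocwwA ⇒ ocwwAcA   [A -> A c A]
ocwwAcA ⇒ ocwwAcAcA   [A -> A c A]
ocwwAcAcA ⇒ ocwwkkcAcA   [A -> k k]
ocwwkkcAcA ⇒ ocwwkkcAcAcA   [A -> A c A]
ocwwkkcAcAcA ⇒ ocwwkkckkcAcA   [A -> k k]
ocwwkkckkcAcA ⇒ ocwwkkckkckkcA   [A -> k k]
ocwwkkckkckkcA ⇒ ocwwkkckkckkckk   [A -> k k]

S ⇒ SAS ⇒ oAS ⇒ ocS ⇒ ocwwA ⇒ ocwwAcA ⇒ ocwwAcAcA ⇒ ocwwkkcAcA ⇒ ocwwkkcAcAcA ⇒ ocwwkkckkcAcA ⇒ ocwwkkckkckkcA ⇒ ocwwkkckkckkckk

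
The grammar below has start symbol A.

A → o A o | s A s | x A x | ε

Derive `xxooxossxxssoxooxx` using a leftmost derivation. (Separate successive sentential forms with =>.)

A => xAx => xxAxx => xxoAoxx => xxooAooxx => xxooxAxooxx => xxooxoAoxooxx => xxooxosAsoxooxx => xxooxossAssoxooxx => xxooxossxAxssoxooxx => xxooxossxxssoxooxx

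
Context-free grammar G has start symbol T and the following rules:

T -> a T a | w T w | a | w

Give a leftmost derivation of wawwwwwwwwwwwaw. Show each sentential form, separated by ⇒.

T ⇒ wTw ⇒ waTaw ⇒ wawTwaw ⇒ wawwTwwaw ⇒ wawwwTwwwaw ⇒ wawwwwTwwwwaw ⇒ wawwwwwTwwwwwaw ⇒ wawwwwwwwwwwwaw

T ⇒ wTw   [T -> w T w]
wTw ⇒ waTaw   [T -> a T a]
waTaw ⇒ wawTwaw   [T -> w T w]
wawTwaw ⇒ wawwTwwaw   [T -> w T w]
wawwTwwaw ⇒ wawwwTwwwaw   [T -> w T w]
wawwwTwwwaw ⇒ wawwwwTwwwwaw   [T -> w T w]
wawwwwTwwwwaw ⇒ wawwwwwTwwwwwaw   [T -> w T w]
wawwwwwTwwwwwaw ⇒ wawwwwwwwwwwwaw   [T -> w]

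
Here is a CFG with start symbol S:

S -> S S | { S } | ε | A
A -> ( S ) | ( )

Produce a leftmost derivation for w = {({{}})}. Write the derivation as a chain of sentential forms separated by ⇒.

S ⇒ SS   [S -> S S]
SS ⇒ {S}S   [S -> { S }]
{S}S ⇒ {A}S   [S -> A]
{A}S ⇒ {(S)}S   [A -> ( S )]
{(S)}S ⇒ {(SS)}S   [S -> S S]
{(SS)}S ⇒ {({S}S)}S   [S -> { S }]
{({S}S)}S ⇒ {({SS}S)}S   [S -> S S]
{({SS}S)}S ⇒ {({SSS}S)}S   [S -> S S]
{({SSS}S)}S ⇒ {({{S}SS}S)}S   [S -> { S }]
{({{S}SS}S)}S ⇒ {({{}SS}S)}S   [S -> ε]
{({{}SS}S)}S ⇒ {({{}S}S)}S   [S -> ε]
{({{}S}S)}S ⇒ {({{}}S)}S   [S -> ε]
{({{}}S)}S ⇒ {({{}})}S   [S -> ε]
{({{}})}S ⇒ {({{}})}   [S -> ε]

S ⇒ SS ⇒ {S}S ⇒ {A}S ⇒ {(S)}S ⇒ {(SS)}S ⇒ {({S}S)}S ⇒ {({SS}S)}S ⇒ {({SSS}S)}S ⇒ {({{S}SS}S)}S ⇒ {({{}SS}S)}S ⇒ {({{}S}S)}S ⇒ {({{}}S)}S ⇒ {({{}})}S ⇒ {({{}})}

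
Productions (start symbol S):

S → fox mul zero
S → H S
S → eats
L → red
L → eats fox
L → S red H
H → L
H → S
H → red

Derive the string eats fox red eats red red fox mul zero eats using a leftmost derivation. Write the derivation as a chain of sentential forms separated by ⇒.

S ⇒ H S   [S → H S]
H S ⇒ S S   [H → S]
S S ⇒ H S S   [S → H S]
H S S ⇒ L S S   [H → L]
L S S ⇒ eats fox S S   [L → eats fox]
eats fox S S ⇒ eats fox H S S   [S → H S]
eats fox H S S ⇒ eats fox L S S   [H → L]
eats fox L S S ⇒ eats fox S red H S S   [L → S red H]
eats fox S red H S S ⇒ eats fox H S red H S S   [S → H S]
eats fox H S red H S S ⇒ eats fox red S red H S S   [H → red]
eats fox red S red H S S ⇒ eats fox red eats red H S S   [S → eats]
eats fox red eats red H S S ⇒ eats fox red eats red red S S   [H → red]
eats fox red eats red red S S ⇒ eats fox red eats red red fox mul zero S   [S → fox mul zero]
eats fox red eats red red fox mul zero S ⇒ eats fox red eats red red fox mul zero eats   [S → eats]

S ⇒ H S ⇒ S S ⇒ H S S ⇒ L S S ⇒ eats fox S S ⇒ eats fox H S S ⇒ eats fox L S S ⇒ eats fox S red H S S ⇒ eats fox H S red H S S ⇒ eats fox red S red H S S ⇒ eats fox red eats red H S S ⇒ eats fox red eats red red S S ⇒ eats fox red eats red red fox mul zero S ⇒ eats fox red eats red red fox mul zero eats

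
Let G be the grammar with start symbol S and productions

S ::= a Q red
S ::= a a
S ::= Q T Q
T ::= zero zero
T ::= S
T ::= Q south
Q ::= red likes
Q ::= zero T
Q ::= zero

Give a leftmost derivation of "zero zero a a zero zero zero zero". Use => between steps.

S => Q T Q => zero T T Q => zero S T Q => zero Q T Q T Q => zero zero T Q T Q => zero zero S Q T Q => zero zero a a Q T Q => zero zero a a zero T Q => zero zero a a zero zero zero Q => zero zero a a zero zero zero zero

S => Q T Q   [S ::= Q T Q]
Q T Q => zero T T Q   [Q ::= zero T]
zero T T Q => zero S T Q   [T ::= S]
zero S T Q => zero Q T Q T Q   [S ::= Q T Q]
zero Q T Q T Q => zero zero T Q T Q   [Q ::= zero]
zero zero T Q T Q => zero zero S Q T Q   [T ::= S]
zero zero S Q T Q => zero zero a a Q T Q   [S ::= a a]
zero zero a a Q T Q => zero zero a a zero T Q   [Q ::= zero]
zero zero a a zero T Q => zero zero a a zero zero zero Q   [T ::= zero zero]
zero zero a a zero zero zero Q => zero zero a a zero zero zero zero   [Q ::= zero]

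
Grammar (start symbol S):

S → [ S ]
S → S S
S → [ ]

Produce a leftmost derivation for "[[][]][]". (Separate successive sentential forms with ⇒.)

S ⇒ SS ⇒ [S]S ⇒ [SS]S ⇒ [[]S]S ⇒ [[][]]S ⇒ [[][]][]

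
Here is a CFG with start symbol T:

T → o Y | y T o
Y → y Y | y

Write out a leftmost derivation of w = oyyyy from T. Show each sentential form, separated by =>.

T => oY   [T → o Y]
oY => oyY   [Y → y Y]
oyY => oyyY   [Y → y Y]
oyyY => oyyyY   [Y → y Y]
oyyyY => oyyyy   [Y → y]

T=>oY=>oyY=>oyyY=>oyyyY=>oyyyy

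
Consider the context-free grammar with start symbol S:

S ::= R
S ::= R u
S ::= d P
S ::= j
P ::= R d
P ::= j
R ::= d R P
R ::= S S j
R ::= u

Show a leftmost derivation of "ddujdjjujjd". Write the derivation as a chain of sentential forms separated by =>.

S => dP   [S ::= d P]
dP => dRd   [P ::= R d]
dRd => dSSjd   [R ::= S S j]
dSSjd => dRuSjd   [S ::= R u]
dRuSjd => dSSjuSjd   [R ::= S S j]
dSSjuSjd => dRSjuSjd   [S ::= R]
dRSjuSjd => ddRPSjuSjd   [R ::= d R P]
ddRPSjuSjd => dduPSjuSjd   [R ::= u]
dduPSjuSjd => ddujSjuSjd   [P ::= j]
ddujSjuSjd => ddujdPjuSjd   [S ::= d P]
ddujdPjuSjd => ddujdjjuSjd   [P ::= j]
ddujdjjuSjd => ddujdjjujjd   [S ::= j]

S=>dP=>dRd=>dSSjd=>dRuSjd=>dSSjuSjd=>dRSjuSjd=>ddRPSjuSjd=>dduPSjuSjd=>ddujSjuSjd=>ddujdPjuSjd=>ddujdjjuSjd=>ddujdjjujjd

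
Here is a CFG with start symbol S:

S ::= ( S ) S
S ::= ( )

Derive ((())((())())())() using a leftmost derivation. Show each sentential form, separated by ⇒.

S ⇒ (S)S   [S ::= ( S ) S]
(S)S ⇒ ((S)S)S   [S ::= ( S ) S]
((S)S)S ⇒ ((())S)S   [S ::= ( )]
((())S)S ⇒ ((())(S)S)S   [S ::= ( S ) S]
((())(S)S)S ⇒ ((())((S)S)S)S   [S ::= ( S ) S]
((())((S)S)S)S ⇒ ((())((())S)S)S   [S ::= ( )]
((())((())S)S)S ⇒ ((())((())())S)S   [S ::= ( )]
((())((())())S)S ⇒ ((())((())())())S   [S ::= ( )]
((())((())())())S ⇒ ((())((())())())()   [S ::= ( )]

S ⇒ (S)S ⇒ ((S)S)S ⇒ ((())S)S ⇒ ((())(S)S)S ⇒ ((())((S)S)S)S ⇒ ((())((())S)S)S ⇒ ((())((())())S)S ⇒ ((())((())())())S ⇒ ((())((())())())()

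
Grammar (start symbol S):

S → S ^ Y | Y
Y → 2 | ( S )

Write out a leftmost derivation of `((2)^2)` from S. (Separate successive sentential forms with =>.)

S => Y   [S → Y]
Y => (S)   [Y → ( S )]
(S) => (S^Y)   [S → S ^ Y]
(S^Y) => (Y^Y)   [S → Y]
(Y^Y) => ((S)^Y)   [Y → ( S )]
((S)^Y) => ((Y)^Y)   [S → Y]
((Y)^Y) => ((2)^Y)   [Y → 2]
((2)^Y) => ((2)^2)   [Y → 2]

S => Y => (S) => (S^Y) => (Y^Y) => ((S)^Y) => ((Y)^Y) => ((2)^Y) => ((2)^2)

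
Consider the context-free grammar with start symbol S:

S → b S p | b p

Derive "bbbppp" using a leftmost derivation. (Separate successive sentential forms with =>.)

S => bSp   [S → b S p]
bSp => bbSpp   [S → b S p]
bbSpp => bbbppp   [S → b p]

S=>bSp=>bbSpp=>bbbppp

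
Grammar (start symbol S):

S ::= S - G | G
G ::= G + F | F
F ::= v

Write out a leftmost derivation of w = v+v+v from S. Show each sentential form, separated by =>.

S => G   [S ::= G]
G => G+F   [G ::= G + F]
G+F => G+F+F   [G ::= G + F]
G+F+F => F+F+F   [G ::= F]
F+F+F => v+F+F   [F ::= v]
v+F+F => v+v+F   [F ::= v]
v+v+F => v+v+v   [F ::= v]

S => G => G+F => G+F+F => F+F+F => v+F+F => v+v+F => v+v+v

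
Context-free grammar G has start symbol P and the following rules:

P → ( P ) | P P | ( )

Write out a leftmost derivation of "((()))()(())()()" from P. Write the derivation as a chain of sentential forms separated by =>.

P => PP => (P)P => ((P))P => ((()))P => ((()))PP => ((()))PPP => ((()))PPPP => ((()))()PPP => ((()))()(P)PP => ((()))()(())PP => ((()))()(())()P => ((()))()(())()()

P => PP   [P → P P]
PP => (P)P   [P → ( P )]
(P)P => ((P))P   [P → ( P )]
((P))P => ((()))P   [P → ( )]
((()))P => ((()))PP   [P → P P]
((()))PP => ((()))PPP   [P → P P]
((()))PPP => ((()))PPPP   [P → P P]
((()))PPPP => ((()))()PPP   [P → ( )]
((()))()PPP => ((()))()(P)PP   [P → ( P )]
((()))()(P)PP => ((()))()(())PP   [P → ( )]
((()))()(())PP => ((()))()(())()P   [P → ( )]
((()))()(())()P => ((()))()(())()()   [P → ( )]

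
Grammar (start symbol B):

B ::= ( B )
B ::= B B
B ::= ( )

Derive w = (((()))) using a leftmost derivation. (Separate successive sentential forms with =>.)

B => (B)   [B ::= ( B )]
(B) => ((B))   [B ::= ( B )]
((B)) => (((B)))   [B ::= ( B )]
(((B))) => (((())))   [B ::= ( )]

B=>(B)=>((B))=>(((B)))=>(((())))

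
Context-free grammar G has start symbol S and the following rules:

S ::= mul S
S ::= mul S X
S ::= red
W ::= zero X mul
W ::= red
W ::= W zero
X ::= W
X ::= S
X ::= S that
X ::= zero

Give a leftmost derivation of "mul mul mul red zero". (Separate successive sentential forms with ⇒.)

S ⇒ mul S ⇒ mul mul S ⇒ mul mul mul S X ⇒ mul mul mul red X ⇒ mul mul mul red zero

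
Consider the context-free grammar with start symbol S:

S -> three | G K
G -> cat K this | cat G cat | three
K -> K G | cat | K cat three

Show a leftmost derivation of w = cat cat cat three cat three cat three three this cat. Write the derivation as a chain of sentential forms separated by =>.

S => G K => cat K this K => cat K G this K => cat K cat three G this K => cat K cat three cat three G this K => cat K cat three cat three cat three G this K => cat cat cat three cat three cat three G this K => cat cat cat three cat three cat three three this K => cat cat cat three cat three cat three three this cat

S => G K   [S -> G K]
G K => cat K this K   [G -> cat K this]
cat K this K => cat K G this K   [K -> K G]
cat K G this K => cat K cat three G this K   [K -> K cat three]
cat K cat three G this K => cat K cat three cat three G this K   [K -> K cat three]
cat K cat three cat three G this K => cat K cat three cat three cat three G this K   [K -> K cat three]
cat K cat three cat three cat three G this K => cat cat cat three cat three cat three G this K   [K -> cat]
cat cat cat three cat three cat three G this K => cat cat cat three cat three cat three three this K   [G -> three]
cat cat cat three cat three cat three three this K => cat cat cat three cat three cat three three this cat   [K -> cat]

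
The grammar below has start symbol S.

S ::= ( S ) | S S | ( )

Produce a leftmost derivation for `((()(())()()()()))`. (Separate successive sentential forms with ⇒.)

S ⇒ (S)   [S ::= ( S )]
(S) ⇒ ((S))   [S ::= ( S )]
((S)) ⇒ ((SS))   [S ::= S S]
((SS)) ⇒ ((SSS))   [S ::= S S]
((SSS)) ⇒ ((()SS))   [S ::= ( )]
((()SS)) ⇒ ((()(S)S))   [S ::= ( S )]
((()(S)S)) ⇒ ((()(())S))   [S ::= ( )]
((()(())S)) ⇒ ((()(())SS))   [S ::= S S]
((()(())SS)) ⇒ ((()(())SSS))   [S ::= S S]
((()(())SSS)) ⇒ ((()(())()SS))   [S ::= ( )]
((()(())()SS)) ⇒ ((()(())()SSS))   [S ::= S S]
((()(())()SSS)) ⇒ ((()(())()()SS))   [S ::= ( )]
((()(())()()SS)) ⇒ ((()(())()()()S))   [S ::= ( )]
((()(())()()()S)) ⇒ ((()(())()()()()))   [S ::= ( )]

S ⇒ (S) ⇒ ((S)) ⇒ ((SS)) ⇒ ((SSS)) ⇒ ((()SS)) ⇒ ((()(S)S)) ⇒ ((()(())S)) ⇒ ((()(())SS)) ⇒ ((()(())SSS)) ⇒ ((()(())()SS)) ⇒ ((()(())()SSS)) ⇒ ((()(())()()SS)) ⇒ ((()(())()()()S)) ⇒ ((()(())()()()()))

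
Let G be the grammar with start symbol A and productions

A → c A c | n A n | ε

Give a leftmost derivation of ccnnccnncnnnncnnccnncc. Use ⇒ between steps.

A⇒cAc⇒ccAcc⇒ccnAncc⇒ccnnAnncc⇒ccnncAcnncc⇒ccnnccAccnncc⇒ccnnccnAnccnncc⇒ccnnccnnAnnccnncc⇒ccnnccnncAcnnccnncc⇒ccnnccnncnAncnnccnncc⇒ccnnccnncnnAnncnnccnncc⇒ccnnccnncnnnncnnccnncc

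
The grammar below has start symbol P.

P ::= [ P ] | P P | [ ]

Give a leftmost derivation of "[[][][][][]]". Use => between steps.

P => [P]   [P ::= [ P ]]
[P] => [PP]   [P ::= P P]
[PP] => [PPP]   [P ::= P P]
[PPP] => [PPPP]   [P ::= P P]
[PPPP] => [PPPPP]   [P ::= P P]
[PPPPP] => [[]PPPP]   [P ::= [ ]]
[[]PPPP] => [[][]PPP]   [P ::= [ ]]
[[][]PPP] => [[][][]PP]   [P ::= [ ]]
[[][][]PP] => [[][][][]P]   [P ::= [ ]]
[[][][][]P] => [[][][][][]]   [P ::= [ ]]

P=>[P]=>[PP]=>[PPP]=>[PPPP]=>[PPPPP]=>[[]PPPP]=>[[][]PPP]=>[[][][]PP]=>[[][][][]P]=>[[][][][][]]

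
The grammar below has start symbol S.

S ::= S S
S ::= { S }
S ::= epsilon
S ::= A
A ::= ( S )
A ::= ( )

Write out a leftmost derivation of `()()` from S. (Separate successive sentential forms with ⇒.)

S ⇒ SS   [S ::= S S]
SS ⇒ AS   [S ::= A]
AS ⇒ ()S   [A ::= ( )]
()S ⇒ ()A   [S ::= A]
()A ⇒ ()(S)   [A ::= ( S )]
()(S) ⇒ ()()   [S ::= epsilon]

S⇒SS⇒AS⇒()S⇒()A⇒()(S)⇒()()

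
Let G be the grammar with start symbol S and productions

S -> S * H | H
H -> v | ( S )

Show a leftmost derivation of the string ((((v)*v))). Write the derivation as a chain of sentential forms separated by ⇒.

S ⇒ H ⇒ (S) ⇒ (H) ⇒ ((S)) ⇒ ((H)) ⇒ (((S))) ⇒ (((S*H))) ⇒ (((H*H))) ⇒ ((((S)*H))) ⇒ ((((H)*H))) ⇒ ((((v)*H))) ⇒ ((((v)*v)))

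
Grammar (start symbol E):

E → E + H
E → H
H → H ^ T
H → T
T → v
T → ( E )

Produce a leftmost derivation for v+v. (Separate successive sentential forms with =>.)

E => E+H => H+H => T+H => v+H => v+T => v+v

E => E+H   [E → E + H]
E+H => H+H   [E → H]
H+H => T+H   [H → T]
T+H => v+H   [T → v]
v+H => v+T   [H → T]
v+T => v+v   [T → v]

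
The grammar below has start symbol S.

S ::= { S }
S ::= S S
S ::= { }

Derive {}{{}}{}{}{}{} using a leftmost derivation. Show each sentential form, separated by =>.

S => SS   [S ::= S S]
SS => SSS   [S ::= S S]
SSS => SSSS   [S ::= S S]
SSSS => SSSSS   [S ::= S S]
SSSSS => {}SSSS   [S ::= { }]
{}SSSS => {}SSSSS   [S ::= S S]
{}SSSSS => {}{S}SSSS   [S ::= { S }]
{}{S}SSSS => {}{{}}SSSS   [S ::= { }]
{}{{}}SSSS => {}{{}}{}SSS   [S ::= { }]
{}{{}}{}SSS => {}{{}}{}{}SS   [S ::= { }]
{}{{}}{}{}SS => {}{{}}{}{}{}S   [S ::= { }]
{}{{}}{}{}{}S => {}{{}}{}{}{}{}   [S ::= { }]

S => SS => SSS => SSSS => SSSSS => {}SSSS => {}SSSSS => {}{S}SSSS => {}{{}}SSSS => {}{{}}{}SSS => {}{{}}{}{}SS => {}{{}}{}{}{}S => {}{{}}{}{}{}{}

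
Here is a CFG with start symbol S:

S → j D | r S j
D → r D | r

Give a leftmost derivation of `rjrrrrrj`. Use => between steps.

S => rSj => rjDj => rjrDj => rjrrDj => rjrrrDj => rjrrrrDj => rjrrrrrj

S => rSj   [S → r S j]
rSj => rjDj   [S → j D]
rjDj => rjrDj   [D → r D]
rjrDj => rjrrDj   [D → r D]
rjrrDj => rjrrrDj   [D → r D]
rjrrrDj => rjrrrrDj   [D → r D]
rjrrrrDj => rjrrrrrj   [D → r]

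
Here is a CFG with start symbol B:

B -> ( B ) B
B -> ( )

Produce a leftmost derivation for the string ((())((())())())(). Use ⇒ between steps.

B⇒(B)B⇒((B)B)B⇒((())B)B⇒((())(B)B)B⇒((())((B)B)B)B⇒((())((())B)B)B⇒((())((())())B)B⇒((())((())())())B⇒((())((())())())()

B ⇒ (B)B   [B -> ( B ) B]
(B)B ⇒ ((B)B)B   [B -> ( B ) B]
((B)B)B ⇒ ((())B)B   [B -> ( )]
((())B)B ⇒ ((())(B)B)B   [B -> ( B ) B]
((())(B)B)B ⇒ ((())((B)B)B)B   [B -> ( B ) B]
((())((B)B)B)B ⇒ ((())((())B)B)B   [B -> ( )]
((())((())B)B)B ⇒ ((())((())())B)B   [B -> ( )]
((())((())())B)B ⇒ ((())((())())())B   [B -> ( )]
((())((())())())B ⇒ ((())((())())())()   [B -> ( )]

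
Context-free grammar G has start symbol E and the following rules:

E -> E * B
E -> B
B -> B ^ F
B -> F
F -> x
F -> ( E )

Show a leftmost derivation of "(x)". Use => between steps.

E=>B=>F=>(E)=>(B)=>(F)=>(x)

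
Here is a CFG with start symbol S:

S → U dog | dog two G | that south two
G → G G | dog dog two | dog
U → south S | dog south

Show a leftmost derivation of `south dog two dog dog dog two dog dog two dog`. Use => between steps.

S => U dog => south S dog => south dog two G dog => south dog two G G dog => south dog two dog G dog => south dog two dog G G dog => south dog two dog dog dog two G dog => south dog two dog dog dog two dog dog two dog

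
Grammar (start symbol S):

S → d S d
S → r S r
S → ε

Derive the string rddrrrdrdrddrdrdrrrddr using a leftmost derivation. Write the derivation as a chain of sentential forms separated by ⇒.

S ⇒ rSr ⇒ rdSdr ⇒ rddSddr ⇒ rddrSrddr ⇒ rddrrSrrddr ⇒ rddrrrSrrrddr ⇒ rddrrrdSdrrrddr ⇒ rddrrrdrSrdrrrddr ⇒ rddrrrdrdSdrdrrrddr ⇒ rddrrrdrdrSrdrdrrrddr ⇒ rddrrrdrdrdSdrdrdrrrddr ⇒ rddrrrdrdrddrdrdrrrddr

S ⇒ rSr   [S → r S r]
rSr ⇒ rdSdr   [S → d S d]
rdSdr ⇒ rddSddr   [S → d S d]
rddSddr ⇒ rddrSrddr   [S → r S r]
rddrSrddr ⇒ rddrrSrrddr   [S → r S r]
rddrrSrrddr ⇒ rddrrrSrrrddr   [S → r S r]
rddrrrSrrrddr ⇒ rddrrrdSdrrrddr   [S → d S d]
rddrrrdSdrrrddr ⇒ rddrrrdrSrdrrrddr   [S → r S r]
rddrrrdrSrdrrrddr ⇒ rddrrrdrdSdrdrrrddr   [S → d S d]
rddrrrdrdSdrdrrrddr ⇒ rddrrrdrdrSrdrdrrrddr   [S → r S r]
rddrrrdrdrSrdrdrrrddr ⇒ rddrrrdrdrdSdrdrdrrrddr   [S → d S d]
rddrrrdrdrdSdrdrdrrrddr ⇒ rddrrrdrdrddrdrdrrrddr   [S → ε]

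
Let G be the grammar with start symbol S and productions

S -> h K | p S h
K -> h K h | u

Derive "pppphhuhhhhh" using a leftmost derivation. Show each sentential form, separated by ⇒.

S⇒pSh⇒ppShh⇒pppShhh⇒ppppShhhh⇒pppphKhhhh⇒pppphhKhhhhh⇒pppphhuhhhhh

S ⇒ pSh   [S -> p S h]
pSh ⇒ ppShh   [S -> p S h]
ppShh ⇒ pppShhh   [S -> p S h]
pppShhh ⇒ ppppShhhh   [S -> p S h]
ppppShhhh ⇒ pppphKhhhh   [S -> h K]
pppphKhhhh ⇒ pppphhKhhhhh   [K -> h K h]
pppphhKhhhhh ⇒ pppphhuhhhhh   [K -> u]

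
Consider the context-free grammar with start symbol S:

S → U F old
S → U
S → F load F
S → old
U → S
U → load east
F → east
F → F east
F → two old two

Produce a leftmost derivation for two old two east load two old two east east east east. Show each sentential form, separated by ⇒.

S ⇒ F load F   [S → F load F]
F load F ⇒ F east load F   [F → F east]
F east load F ⇒ two old two east load F   [F → two old two]
two old two east load F ⇒ two old two east load F east   [F → F east]
two old two east load F east ⇒ two old two east load F east east   [F → F east]
two old two east load F east east ⇒ two old two east load F east east east   [F → F east]
two old two east load F east east east ⇒ two old two east load F east east east east   [F → F east]
two old two east load F east east east east ⇒ two old two east load two old two east east east east   [F → two old two]

S ⇒ F load F ⇒ F east load F ⇒ two old two east load F ⇒ two old two east load F east ⇒ two old two east load F east east ⇒ two old two east load F east east east ⇒ two old two east load F east east east east ⇒ two old two east load two old two east east east east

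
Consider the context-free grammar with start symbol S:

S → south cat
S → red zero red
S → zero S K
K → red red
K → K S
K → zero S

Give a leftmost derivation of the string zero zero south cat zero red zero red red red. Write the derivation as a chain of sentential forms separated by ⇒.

S ⇒ zero S K ⇒ zero zero S K K ⇒ zero zero south cat K K ⇒ zero zero south cat zero S K ⇒ zero zero south cat zero red zero red K ⇒ zero zero south cat zero red zero red red red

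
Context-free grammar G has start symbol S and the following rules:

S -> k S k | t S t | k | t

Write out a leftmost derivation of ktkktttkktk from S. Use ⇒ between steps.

S ⇒ kSk ⇒ ktStk ⇒ ktkSktk ⇒ ktkkSkktk ⇒ ktkktStkktk ⇒ ktkktttkktk

S ⇒ kSk   [S -> k S k]
kSk ⇒ ktStk   [S -> t S t]
ktStk ⇒ ktkSktk   [S -> k S k]
ktkSktk ⇒ ktkkSkktk   [S -> k S k]
ktkkSkktk ⇒ ktkktStkktk   [S -> t S t]
ktkktStkktk ⇒ ktkktttkktk   [S -> t]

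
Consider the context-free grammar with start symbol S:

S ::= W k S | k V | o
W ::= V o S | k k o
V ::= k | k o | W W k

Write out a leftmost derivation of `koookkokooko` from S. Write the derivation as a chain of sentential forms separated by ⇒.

S ⇒ WkS ⇒ VoSkS ⇒ WWkoSkS ⇒ VoSWkoSkS ⇒ kooSWkoSkS ⇒ koooWkoSkS ⇒ koookkokoSkS ⇒ koookkokookS ⇒ koookkokooko

S ⇒ WkS   [S ::= W k S]
WkS ⇒ VoSkS   [W ::= V o S]
VoSkS ⇒ WWkoSkS   [V ::= W W k]
WWkoSkS ⇒ VoSWkoSkS   [W ::= V o S]
VoSWkoSkS ⇒ kooSWkoSkS   [V ::= k o]
kooSWkoSkS ⇒ koooWkoSkS   [S ::= o]
koooWkoSkS ⇒ koookkokoSkS   [W ::= k k o]
koookkokoSkS ⇒ koookkokookS   [S ::= o]
koookkokookS ⇒ koookkokooko   [S ::= o]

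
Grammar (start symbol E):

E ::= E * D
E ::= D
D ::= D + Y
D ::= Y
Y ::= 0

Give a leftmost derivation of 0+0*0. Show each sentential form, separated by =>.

E => E*D => D*D => D+Y*D => Y+Y*D => 0+Y*D => 0+0*D => 0+0*Y => 0+0*0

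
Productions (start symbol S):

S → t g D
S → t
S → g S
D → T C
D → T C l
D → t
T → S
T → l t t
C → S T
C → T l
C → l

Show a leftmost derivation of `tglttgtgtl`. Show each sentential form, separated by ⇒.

S⇒tgD⇒tgTC⇒tglttC⇒tglttTl⇒tglttSl⇒tglttgSl⇒tglttgtgDl⇒tglttgtgtl

S ⇒ tgD   [S → t g D]
tgD ⇒ tgTC   [D → T C]
tgTC ⇒ tglttC   [T → l t t]
tglttC ⇒ tglttTl   [C → T l]
tglttTl ⇒ tglttSl   [T → S]
tglttSl ⇒ tglttgSl   [S → g S]
tglttgSl ⇒ tglttgtgDl   [S → t g D]
tglttgtgDl ⇒ tglttgtgtl   [D → t]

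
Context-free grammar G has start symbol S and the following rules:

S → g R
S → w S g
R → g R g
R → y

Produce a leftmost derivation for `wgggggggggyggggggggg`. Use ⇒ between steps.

S ⇒ wSg   [S → w S g]
wSg ⇒ wgRg   [S → g R]
wgRg ⇒ wggRgg   [R → g R g]
wggRgg ⇒ wgggRggg   [R → g R g]
wgggRggg ⇒ wggggRgggg   [R → g R g]
wggggRgggg ⇒ wgggggRggggg   [R → g R g]
wgggggRggggg ⇒ wggggggRgggggg   [R → g R g]
wggggggRgggggg ⇒ wgggggggRggggggg   [R → g R g]
wgggggggRggggggg ⇒ wggggggggRgggggggg   [R → g R g]
wggggggggRgggggggg ⇒ wgggggggggRggggggggg   [R → g R g]
wgggggggggRggggggggg ⇒ wgggggggggyggggggggg   [R → y]

S ⇒ wSg ⇒ wgRg ⇒ wggRgg ⇒ wgggRggg ⇒ wggggRgggg ⇒ wgggggRggggg ⇒ wggggggRgggggg ⇒ wgggggggRggggggg ⇒ wggggggggRgggggggg ⇒ wgggggggggRggggggggg ⇒ wgggggggggyggggggggg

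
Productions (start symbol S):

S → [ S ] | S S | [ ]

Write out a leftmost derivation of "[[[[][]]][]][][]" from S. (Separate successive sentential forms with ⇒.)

S ⇒ SS ⇒ SSS ⇒ [S]SS ⇒ [SS]SS ⇒ [[S]S]SS ⇒ [[[S]]S]SS ⇒ [[[SS]]S]SS ⇒ [[[[]S]]S]SS ⇒ [[[[][]]]S]SS ⇒ [[[[][]]][]]SS ⇒ [[[[][]]][]][]S ⇒ [[[[][]]][]][][]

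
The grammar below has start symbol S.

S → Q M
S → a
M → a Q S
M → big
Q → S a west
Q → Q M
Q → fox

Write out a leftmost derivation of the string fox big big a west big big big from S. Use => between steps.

S => Q M => Q M M => Q M M M => S a west M M M => Q M a west M M M => Q M M a west M M M => fox M M a west M M M => fox big M a west M M M => fox big big a west M M M => fox big big a west big M M => fox big big a west big big M => fox big big a west big big big

S => Q M   [S → Q M]
Q M => Q M M   [Q → Q M]
Q M M => Q M M M   [Q → Q M]
Q M M M => S a west M M M   [Q → S a west]
S a west M M M => Q M a west M M M   [S → Q M]
Q M a west M M M => Q M M a west M M M   [Q → Q M]
Q M M a west M M M => fox M M a west M M M   [Q → fox]
fox M M a west M M M => fox big M a west M M M   [M → big]
fox big M a west M M M => fox big big a west M M M   [M → big]
fox big big a west M M M => fox big big a west big M M   [M → big]
fox big big a west big M M => fox big big a west big big M   [M → big]
fox big big a west big big M => fox big big a west big big big   [M → big]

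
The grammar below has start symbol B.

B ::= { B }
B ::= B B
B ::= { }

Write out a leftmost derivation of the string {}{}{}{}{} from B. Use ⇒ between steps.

B ⇒ BB ⇒ BBB ⇒ {}BB ⇒ {}{}B ⇒ {}{}BB ⇒ {}{}BBB ⇒ {}{}{}BB ⇒ {}{}{}{}B ⇒ {}{}{}{}{}

B ⇒ BB   [B ::= B B]
BB ⇒ BBB   [B ::= B B]
BBB ⇒ {}BB   [B ::= { }]
{}BB ⇒ {}{}B   [B ::= { }]
{}{}B ⇒ {}{}BB   [B ::= B B]
{}{}BB ⇒ {}{}BBB   [B ::= B B]
{}{}BBB ⇒ {}{}{}BB   [B ::= { }]
{}{}{}BB ⇒ {}{}{}{}B   [B ::= { }]
{}{}{}{}B ⇒ {}{}{}{}{}   [B ::= { }]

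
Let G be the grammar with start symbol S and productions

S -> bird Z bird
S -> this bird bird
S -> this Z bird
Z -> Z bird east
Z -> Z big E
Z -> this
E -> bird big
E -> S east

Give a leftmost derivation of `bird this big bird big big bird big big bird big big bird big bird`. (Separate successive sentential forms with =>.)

S => bird Z bird => bird Z big E bird => bird Z big E big E bird => bird Z big E big E big E bird => bird Z big E big E big E big E bird => bird this big E big E big E big E bird => bird this big bird big big E big E big E bird => bird this big bird big big bird big big E big E bird => bird this big bird big big bird big big bird big big E bird => bird this big bird big big bird big big bird big big bird big bird

S => bird Z bird   [S -> bird Z bird]
bird Z bird => bird Z big E bird   [Z -> Z big E]
bird Z big E bird => bird Z big E big E bird   [Z -> Z big E]
bird Z big E big E bird => bird Z big E big E big E bird   [Z -> Z big E]
bird Z big E big E big E bird => bird Z big E big E big E big E bird   [Z -> Z big E]
bird Z big E big E big E big E bird => bird this big E big E big E big E bird   [Z -> this]
bird this big E big E big E big E bird => bird this big bird big big E big E big E bird   [E -> bird big]
bird this big bird big big E big E big E bird => bird this big bird big big bird big big E big E bird   [E -> bird big]
bird this big bird big big bird big big E big E bird => bird this big bird big big bird big big bird big big E bird   [E -> bird big]
bird this big bird big big bird big big bird big big E bird => bird this big bird big big bird big big bird big big bird big bird   [E -> bird big]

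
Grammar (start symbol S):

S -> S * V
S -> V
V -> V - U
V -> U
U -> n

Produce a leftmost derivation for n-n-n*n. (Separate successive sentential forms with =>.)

S=>S*V=>V*V=>V-U*V=>V-U-U*V=>U-U-U*V=>n-U-U*V=>n-n-U*V=>n-n-n*V=>n-n-n*U=>n-n-n*n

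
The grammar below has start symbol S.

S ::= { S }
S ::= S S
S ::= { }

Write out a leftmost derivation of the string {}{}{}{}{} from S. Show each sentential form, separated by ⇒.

S ⇒ SS ⇒ SSS ⇒ SSSS ⇒ SSSSS ⇒ {}SSSS ⇒ {}{}SSS ⇒ {}{}{}SS ⇒ {}{}{}{}S ⇒ {}{}{}{}{}

S ⇒ SS   [S ::= S S]
SS ⇒ SSS   [S ::= S S]
SSS ⇒ SSSS   [S ::= S S]
SSSS ⇒ SSSSS   [S ::= S S]
SSSSS ⇒ {}SSSS   [S ::= { }]
{}SSSS ⇒ {}{}SSS   [S ::= { }]
{}{}SSS ⇒ {}{}{}SS   [S ::= { }]
{}{}{}SS ⇒ {}{}{}{}S   [S ::= { }]
{}{}{}{}S ⇒ {}{}{}{}{}   [S ::= { }]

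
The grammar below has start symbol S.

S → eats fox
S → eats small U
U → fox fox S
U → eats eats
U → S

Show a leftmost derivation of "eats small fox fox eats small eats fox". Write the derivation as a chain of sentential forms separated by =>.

S => eats small U => eats small fox fox S => eats small fox fox eats small U => eats small fox fox eats small S => eats small fox fox eats small eats fox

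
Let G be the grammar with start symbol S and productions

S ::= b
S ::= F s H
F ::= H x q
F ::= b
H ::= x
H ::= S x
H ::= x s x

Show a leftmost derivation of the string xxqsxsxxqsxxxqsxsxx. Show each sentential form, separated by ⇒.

S ⇒ FsH ⇒ HxqsH ⇒ xxqsH ⇒ xxqsSx ⇒ xxqsFsHx ⇒ xxqsHxqsHx ⇒ xxqsSxxqsHx ⇒ xxqsFsHxxqsHx ⇒ xxqsHxqsHxxqsHx ⇒ xxqsxsxxqsHxxqsHx ⇒ xxqsxsxxqsxxxqsHx ⇒ xxqsxsxxqsxxxqsxsxx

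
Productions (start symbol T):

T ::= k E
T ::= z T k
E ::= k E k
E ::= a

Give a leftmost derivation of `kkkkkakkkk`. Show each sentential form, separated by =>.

T=>kE=>kkEk=>kkkEkk=>kkkkEkkk=>kkkkkEkkkk=>kkkkkakkkk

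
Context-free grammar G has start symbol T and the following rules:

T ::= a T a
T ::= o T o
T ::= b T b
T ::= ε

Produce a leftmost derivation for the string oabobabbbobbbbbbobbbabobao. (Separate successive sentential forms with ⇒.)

T⇒oTo⇒oaTao⇒oabTbao⇒oaboTobao⇒oabobTbobao⇒oabobaTabobao⇒oabobabTbabobao⇒oabobabbTbbabobao⇒oabobabbbTbbbabobao⇒oabobabbboTobbbabobao⇒oabobabbbobTbobbbabobao⇒oabobabbbobbTbbobbbabobao⇒oabobabbbobbbTbbbobbbabobao⇒oabobabbbobbbbbbobbbabobao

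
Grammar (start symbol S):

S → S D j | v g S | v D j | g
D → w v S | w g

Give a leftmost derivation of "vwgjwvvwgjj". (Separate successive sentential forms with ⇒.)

S⇒SDj⇒vDjDj⇒vwgjDj⇒vwgjwvSj⇒vwgjwvvDjj⇒vwgjwvvwgjj

S ⇒ SDj   [S → S D j]
SDj ⇒ vDjDj   [S → v D j]
vDjDj ⇒ vwgjDj   [D → w g]
vwgjDj ⇒ vwgjwvSj   [D → w v S]
vwgjwvSj ⇒ vwgjwvvDjj   [S → v D j]
vwgjwvvDjj ⇒ vwgjwvvwgjj   [D → w g]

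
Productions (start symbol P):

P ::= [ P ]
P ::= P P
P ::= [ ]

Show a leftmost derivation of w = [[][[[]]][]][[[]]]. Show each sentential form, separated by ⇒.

P ⇒ PP   [P ::= P P]
PP ⇒ [P]P   [P ::= [ P ]]
[P]P ⇒ [PP]P   [P ::= P P]
[PP]P ⇒ [[]P]P   [P ::= [ ]]
[[]P]P ⇒ [[]PP]P   [P ::= P P]
[[]PP]P ⇒ [[][P]P]P   [P ::= [ P ]]
[[][P]P]P ⇒ [[][[P]]P]P   [P ::= [ P ]]
[[][[P]]P]P ⇒ [[][[[]]]P]P   [P ::= [ ]]
[[][[[]]]P]P ⇒ [[][[[]]][]]P   [P ::= [ ]]
[[][[[]]][]]P ⇒ [[][[[]]][]][P]   [P ::= [ P ]]
[[][[[]]][]][P] ⇒ [[][[[]]][]][[P]]   [P ::= [ P ]]
[[][[[]]][]][[P]] ⇒ [[][[[]]][]][[[]]]   [P ::= [ ]]

P⇒PP⇒[P]P⇒[PP]P⇒[[]P]P⇒[[]PP]P⇒[[][P]P]P⇒[[][[P]]P]P⇒[[][[[]]]P]P⇒[[][[[]]][]]P⇒[[][[[]]][]][P]⇒[[][[[]]][]][[P]]⇒[[][[[]]][]][[[]]]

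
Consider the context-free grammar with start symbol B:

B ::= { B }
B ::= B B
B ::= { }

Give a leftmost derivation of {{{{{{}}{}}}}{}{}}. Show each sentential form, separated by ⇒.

B ⇒ {B}   [B ::= { B }]
{B} ⇒ {BB}   [B ::= B B]
{BB} ⇒ {BBB}   [B ::= B B]
{BBB} ⇒ {{B}BB}   [B ::= { B }]
{{B}BB} ⇒ {{{B}}BB}   [B ::= { B }]
{{{B}}BB} ⇒ {{{{B}}}BB}   [B ::= { B }]
{{{{B}}}BB} ⇒ {{{{BB}}}BB}   [B ::= B B]
{{{{BB}}}BB} ⇒ {{{{{B}B}}}BB}   [B ::= { B }]
{{{{{B}B}}}BB} ⇒ {{{{{{}}B}}}BB}   [B ::= { }]
{{{{{{}}B}}}BB} ⇒ {{{{{{}}{}}}}BB}   [B ::= { }]
{{{{{{}}{}}}}BB} ⇒ {{{{{{}}{}}}}{}B}   [B ::= { }]
{{{{{{}}{}}}}{}B} ⇒ {{{{{{}}{}}}}{}{}}   [B ::= { }]

B⇒{B}⇒{BB}⇒{BBB}⇒{{B}BB}⇒{{{B}}BB}⇒{{{{B}}}BB}⇒{{{{BB}}}BB}⇒{{{{{B}B}}}BB}⇒{{{{{{}}B}}}BB}⇒{{{{{{}}{}}}}BB}⇒{{{{{{}}{}}}}{}B}⇒{{{{{{}}{}}}}{}{}}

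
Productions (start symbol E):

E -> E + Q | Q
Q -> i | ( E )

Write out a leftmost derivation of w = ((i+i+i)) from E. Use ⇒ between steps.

E ⇒ Q ⇒ (E) ⇒ (Q) ⇒ ((E)) ⇒ ((E+Q)) ⇒ ((E+Q+Q)) ⇒ ((Q+Q+Q)) ⇒ ((i+Q+Q)) ⇒ ((i+i+Q)) ⇒ ((i+i+i))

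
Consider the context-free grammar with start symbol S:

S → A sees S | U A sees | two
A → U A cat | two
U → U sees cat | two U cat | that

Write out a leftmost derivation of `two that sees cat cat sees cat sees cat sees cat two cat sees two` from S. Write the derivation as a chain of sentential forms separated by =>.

S => A sees S   [S → A sees S]
A sees S => U A cat sees S   [A → U A cat]
U A cat sees S => U sees cat A cat sees S   [U → U sees cat]
U sees cat A cat sees S => U sees cat sees cat A cat sees S   [U → U sees cat]
U sees cat sees cat A cat sees S => U sees cat sees cat sees cat A cat sees S   [U → U sees cat]
U sees cat sees cat sees cat A cat sees S => two U cat sees cat sees cat sees cat A cat sees S   [U → two U cat]
two U cat sees cat sees cat sees cat A cat sees S => two U sees cat cat sees cat sees cat sees cat A cat sees S   [U → U sees cat]
two U sees cat cat sees cat sees cat sees cat A cat sees S => two that sees cat cat sees cat sees cat sees cat A cat sees S   [U → that]
two that sees cat cat sees cat sees cat sees cat A cat sees S => two that sees cat cat sees cat sees cat sees cat two cat sees S   [A → two]
two that sees cat cat sees cat sees cat sees cat two cat sees S => two that sees cat cat sees cat sees cat sees cat two cat sees two   [S → two]

S => A sees S => U A cat sees S => U sees cat A cat sees S => U sees cat sees cat A cat sees S => U sees cat sees cat sees cat A cat sees S => two U cat sees cat sees cat sees cat A cat sees S => two U sees cat cat sees cat sees cat sees cat A cat sees S => two that sees cat cat sees cat sees cat sees cat A cat sees S => two that sees cat cat sees cat sees cat sees cat two cat sees S => two that sees cat cat sees cat sees cat sees cat two cat sees two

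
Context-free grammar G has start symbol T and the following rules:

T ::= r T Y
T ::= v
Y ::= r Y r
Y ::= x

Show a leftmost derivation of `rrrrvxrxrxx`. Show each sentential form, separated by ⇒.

T ⇒ rTY   [T ::= r T Y]
rTY ⇒ rrTYY   [T ::= r T Y]
rrTYY ⇒ rrrTYYY   [T ::= r T Y]
rrrTYYY ⇒ rrrrTYYYY   [T ::= r T Y]
rrrrTYYYY ⇒ rrrrvYYYY   [T ::= v]
rrrrvYYYY ⇒ rrrrvxYYY   [Y ::= x]
rrrrvxYYY ⇒ rrrrvxrYrYY   [Y ::= r Y r]
rrrrvxrYrYY ⇒ rrrrvxrxrYY   [Y ::= x]
rrrrvxrxrYY ⇒ rrrrvxrxrxY   [Y ::= x]
rrrrvxrxrxY ⇒ rrrrvxrxrxx   [Y ::= x]

T ⇒ rTY ⇒ rrTYY ⇒ rrrTYYY ⇒ rrrrTYYYY ⇒ rrrrvYYYY ⇒ rrrrvxYYY ⇒ rrrrvxrYrYY ⇒ rrrrvxrxrYY ⇒ rrrrvxrxrxY ⇒ rrrrvxrxrxx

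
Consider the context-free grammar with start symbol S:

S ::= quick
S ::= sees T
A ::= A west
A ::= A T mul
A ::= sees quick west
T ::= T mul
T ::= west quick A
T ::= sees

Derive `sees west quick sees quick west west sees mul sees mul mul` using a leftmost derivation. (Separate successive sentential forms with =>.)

S => sees T => sees T mul => sees west quick A mul => sees west quick A T mul mul => sees west quick A T mul T mul mul => sees west quick A west T mul T mul mul => sees west quick sees quick west west T mul T mul mul => sees west quick sees quick west west sees mul T mul mul => sees west quick sees quick west west sees mul sees mul mul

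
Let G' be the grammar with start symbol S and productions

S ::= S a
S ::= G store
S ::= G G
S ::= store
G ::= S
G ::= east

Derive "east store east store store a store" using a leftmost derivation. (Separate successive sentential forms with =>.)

S => G G => S G => G store G => east store G => east store S => east store G G => east store east G => east store east S => east store east G store => east store east S store => east store east S a store => east store east G store a store => east store east S store a store => east store east store store a store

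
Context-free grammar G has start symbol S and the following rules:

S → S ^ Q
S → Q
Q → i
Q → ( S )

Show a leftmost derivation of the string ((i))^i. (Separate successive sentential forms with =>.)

S => S^Q   [S → S ^ Q]
S^Q => Q^Q   [S → Q]
Q^Q => (S)^Q   [Q → ( S )]
(S)^Q => (Q)^Q   [S → Q]
(Q)^Q => ((S))^Q   [Q → ( S )]
((S))^Q => ((Q))^Q   [S → Q]
((Q))^Q => ((i))^Q   [Q → i]
((i))^Q => ((i))^i   [Q → i]

S => S^Q => Q^Q => (S)^Q => (Q)^Q => ((S))^Q => ((Q))^Q => ((i))^Q => ((i))^i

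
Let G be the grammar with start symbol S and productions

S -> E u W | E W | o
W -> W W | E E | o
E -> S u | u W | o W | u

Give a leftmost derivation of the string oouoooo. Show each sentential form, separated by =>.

S=>EuW=>oWuW=>oouW=>oouWW=>oouWWW=>oouWWWW=>oouoWWW=>oouooWW=>oouoooW=>oouoooo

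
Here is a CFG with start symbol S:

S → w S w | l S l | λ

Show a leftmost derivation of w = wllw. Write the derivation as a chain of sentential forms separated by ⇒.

S ⇒ wSw   [S → w S w]
wSw ⇒ wlSlw   [S → l S l]
wlSlw ⇒ wllw   [S → λ]

S ⇒ wSw ⇒ wlSlw ⇒ wllw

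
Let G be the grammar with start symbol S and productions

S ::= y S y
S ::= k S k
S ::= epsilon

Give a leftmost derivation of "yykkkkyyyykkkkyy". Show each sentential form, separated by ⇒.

S ⇒ ySy ⇒ yySyy ⇒ yykSkyy ⇒ yykkSkkyy ⇒ yykkkSkkkyy ⇒ yykkkkSkkkkyy ⇒ yykkkkySykkkkyy ⇒ yykkkkyySyykkkkyy ⇒ yykkkkyyyykkkkyy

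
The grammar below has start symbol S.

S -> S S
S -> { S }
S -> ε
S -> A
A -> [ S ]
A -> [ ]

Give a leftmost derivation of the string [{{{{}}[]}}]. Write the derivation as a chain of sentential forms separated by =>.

S => SS => SSS => ASS => [S]SS => [{S}]SS => [{{S}}]SS => [{{SS}}]SS => [{{{S}S}}]SS => [{{{{S}}S}}]SS => [{{{{}}S}}]SS => [{{{{}}A}}]SS => [{{{{}}[]}}]SS => [{{{{}}[]}}]S => [{{{{}}[]}}]

S => SS   [S -> S S]
SS => SSS   [S -> S S]
SSS => ASS   [S -> A]
ASS => [S]SS   [A -> [ S ]]
[S]SS => [{S}]SS   [S -> { S }]
[{S}]SS => [{{S}}]SS   [S -> { S }]
[{{S}}]SS => [{{SS}}]SS   [S -> S S]
[{{SS}}]SS => [{{{S}S}}]SS   [S -> { S }]
[{{{S}S}}]SS => [{{{{S}}S}}]SS   [S -> { S }]
[{{{{S}}S}}]SS => [{{{{}}S}}]SS   [S -> ε]
[{{{{}}S}}]SS => [{{{{}}A}}]SS   [S -> A]
[{{{{}}A}}]SS => [{{{{}}[]}}]SS   [A -> [ ]]
[{{{{}}[]}}]SS => [{{{{}}[]}}]S   [S -> ε]
[{{{{}}[]}}]S => [{{{{}}[]}}]   [S -> ε]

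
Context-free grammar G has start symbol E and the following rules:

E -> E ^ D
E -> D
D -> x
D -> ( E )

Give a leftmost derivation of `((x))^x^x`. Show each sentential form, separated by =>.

E => E^D => E^D^D => D^D^D => (E)^D^D => (D)^D^D => ((E))^D^D => ((D))^D^D => ((x))^D^D => ((x))^x^D => ((x))^x^x

E => E^D   [E -> E ^ D]
E^D => E^D^D   [E -> E ^ D]
E^D^D => D^D^D   [E -> D]
D^D^D => (E)^D^D   [D -> ( E )]
(E)^D^D => (D)^D^D   [E -> D]
(D)^D^D => ((E))^D^D   [D -> ( E )]
((E))^D^D => ((D))^D^D   [E -> D]
((D))^D^D => ((x))^D^D   [D -> x]
((x))^D^D => ((x))^x^D   [D -> x]
((x))^x^D => ((x))^x^x   [D -> x]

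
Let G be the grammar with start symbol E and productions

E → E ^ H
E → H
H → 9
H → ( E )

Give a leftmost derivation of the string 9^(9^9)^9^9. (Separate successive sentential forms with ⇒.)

E ⇒ E^H ⇒ E^H^H ⇒ E^H^H^H ⇒ H^H^H^H ⇒ 9^H^H^H ⇒ 9^(E)^H^H ⇒ 9^(E^H)^H^H ⇒ 9^(H^H)^H^H ⇒ 9^(9^H)^H^H ⇒ 9^(9^9)^H^H ⇒ 9^(9^9)^9^H ⇒ 9^(9^9)^9^9

E ⇒ E^H   [E → E ^ H]
E^H ⇒ E^H^H   [E → E ^ H]
E^H^H ⇒ E^H^H^H   [E → E ^ H]
E^H^H^H ⇒ H^H^H^H   [E → H]
H^H^H^H ⇒ 9^H^H^H   [H → 9]
9^H^H^H ⇒ 9^(E)^H^H   [H → ( E )]
9^(E)^H^H ⇒ 9^(E^H)^H^H   [E → E ^ H]
9^(E^H)^H^H ⇒ 9^(H^H)^H^H   [E → H]
9^(H^H)^H^H ⇒ 9^(9^H)^H^H   [H → 9]
9^(9^H)^H^H ⇒ 9^(9^9)^H^H   [H → 9]
9^(9^9)^H^H ⇒ 9^(9^9)^9^H   [H → 9]
9^(9^9)^9^H ⇒ 9^(9^9)^9^9   [H → 9]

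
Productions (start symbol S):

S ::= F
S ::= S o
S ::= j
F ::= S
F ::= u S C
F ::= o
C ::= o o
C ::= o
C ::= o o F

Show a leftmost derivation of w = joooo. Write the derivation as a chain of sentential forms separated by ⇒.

S ⇒ So ⇒ Soo ⇒ Sooo ⇒ Soooo ⇒ joooo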